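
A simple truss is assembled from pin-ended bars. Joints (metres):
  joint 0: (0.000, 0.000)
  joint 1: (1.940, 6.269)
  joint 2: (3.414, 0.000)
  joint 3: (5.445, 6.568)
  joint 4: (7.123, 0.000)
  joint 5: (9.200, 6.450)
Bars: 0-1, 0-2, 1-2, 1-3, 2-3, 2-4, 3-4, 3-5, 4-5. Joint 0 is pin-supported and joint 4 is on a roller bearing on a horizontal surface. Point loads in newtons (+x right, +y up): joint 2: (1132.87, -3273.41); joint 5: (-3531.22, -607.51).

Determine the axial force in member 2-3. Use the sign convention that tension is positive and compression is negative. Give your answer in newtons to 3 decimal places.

-1294.088

N=6 nodes, M=9 members, R=3 reactions → 2N=12, M+R=12
member 0 (0-1): L=6.5623, (cx,cy)=(0.2956,0.9553)
member 1 (0-2): L=3.4140, (cx,cy)=(1.0000,0.0000)
member 2 (1-2): L=6.4400, (cx,cy)=(0.2289,-0.9735)
member 3 (1-3): L=3.5177, (cx,cy)=(0.9964,0.0850)
member 4 (2-3): L=6.8749, (cx,cy)=(0.2954,0.9554)
member 5 (2-4): L=3.7090, (cx,cy)=(1.0000,0.0000)
member 6 (3-4): L=6.7790, (cx,cy)=(0.2475,-0.9689)
member 7 (3-5): L=3.7569, (cx,cy)=(0.9995,-0.0314)
member 8 (4-5): L=6.7762, (cx,cy)=(0.3065,0.9519)
solve A·x = −loads:
  F[0-1] = -4945.9957 N (compression)
  F[0-2] = -936.1779 N (compression)
  F[1-2] = +4632.7188 N (tension)
  F[1-3] = -2531.6870 N (compression)
  F[2-3] = -1294.0880 N (compression)
  F[2-4] = -626.3895 N (compression)
  F[3-4] = +1605.2412 N (tension)
  F[3-5] = -3303.8068 N (compression)
  F[4-5] = -747.2484 N (compression)
  Rx@0 = +2398.3500 N
  Ry@0 = +4724.9261 N
  Ry@4 = -844.0061 N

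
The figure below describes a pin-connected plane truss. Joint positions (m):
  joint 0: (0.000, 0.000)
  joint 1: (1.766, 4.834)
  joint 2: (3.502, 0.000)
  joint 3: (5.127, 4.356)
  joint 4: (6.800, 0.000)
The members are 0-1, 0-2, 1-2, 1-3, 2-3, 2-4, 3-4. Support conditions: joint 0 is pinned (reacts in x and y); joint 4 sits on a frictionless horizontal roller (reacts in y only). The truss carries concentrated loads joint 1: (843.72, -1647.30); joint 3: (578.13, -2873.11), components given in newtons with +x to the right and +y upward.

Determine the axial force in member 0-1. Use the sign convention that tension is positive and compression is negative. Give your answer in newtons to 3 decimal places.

N=5 nodes, M=7 members, R=3 reactions → 2N=10, M+R=10
member 0 (0-1): L=5.1465, (cx,cy)=(0.3431,0.9393)
member 1 (0-2): L=3.5020, (cx,cy)=(1.0000,0.0000)
member 2 (1-2): L=5.1363, (cx,cy)=(0.3380,-0.9412)
member 3 (1-3): L=3.3948, (cx,cy)=(0.9900,-0.1408)
member 4 (2-3): L=4.6492, (cx,cy)=(0.3495,0.9369)
member 5 (2-4): L=3.2980, (cx,cy)=(1.0000,0.0000)
member 6 (3-4): L=4.6662, (cx,cy)=(0.3585,-0.9335)
solve A·x = −loads:
  F[0-1] = -1018.0407 N (compression)
  F[0-2] = +1771.1874 N (tension)
  F[1-2] = -583.8176 N (compression)
  F[1-3] = -1005.7534 N (compression)
  F[2-3] = +586.4480 N (tension)
  F[2-4] = +1368.8884 N (tension)
  F[3-4] = -3818.0172 N (compression)
  Rx@0 = -1421.8500 N
  Ry@0 = +956.2271 N
  Ry@4 = +3564.1829 N

-1018.041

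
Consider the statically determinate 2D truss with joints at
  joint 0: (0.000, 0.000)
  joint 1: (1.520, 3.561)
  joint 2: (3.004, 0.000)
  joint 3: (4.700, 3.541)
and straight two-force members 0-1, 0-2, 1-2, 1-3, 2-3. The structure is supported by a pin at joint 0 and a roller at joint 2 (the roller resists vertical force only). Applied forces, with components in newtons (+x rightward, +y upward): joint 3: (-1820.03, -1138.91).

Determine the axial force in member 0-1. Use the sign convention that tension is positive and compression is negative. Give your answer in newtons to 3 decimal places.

N=4 nodes, M=5 members, R=3 reactions → 2N=8, M+R=8
member 0 (0-1): L=3.8718, (cx,cy)=(0.3926,0.9197)
member 1 (0-2): L=3.0040, (cx,cy)=(1.0000,0.0000)
member 2 (1-2): L=3.8578, (cx,cy)=(0.3847,-0.9231)
member 3 (1-3): L=3.1801, (cx,cy)=(1.0000,-0.0063)
member 4 (2-3): L=3.9262, (cx,cy)=(0.4320,0.9019)
solve A·x = −loads:
  F[0-1] = -1633.5163 N (compression)
  F[0-2] = -1178.7466 N (compression)
  F[1-2] = +1636.2717 N (tension)
  F[1-3] = -1270.7342 N (compression)
  F[2-3] = -1271.6672 N (compression)
  Rx@0 = +1820.0300 N
  Ry@0 = +1502.3751 N
  Ry@2 = -363.4651 N

-1633.516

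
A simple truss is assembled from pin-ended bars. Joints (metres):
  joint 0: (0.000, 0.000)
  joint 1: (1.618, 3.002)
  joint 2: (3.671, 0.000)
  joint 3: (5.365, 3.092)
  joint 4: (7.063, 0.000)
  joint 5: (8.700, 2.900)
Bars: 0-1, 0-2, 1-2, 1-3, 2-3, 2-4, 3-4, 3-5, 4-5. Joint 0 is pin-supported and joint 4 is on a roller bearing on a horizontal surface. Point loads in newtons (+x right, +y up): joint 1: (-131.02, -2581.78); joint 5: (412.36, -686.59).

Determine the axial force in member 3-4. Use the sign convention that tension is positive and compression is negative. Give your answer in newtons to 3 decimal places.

-1036.814

N=6 nodes, M=9 members, R=3 reactions → 2N=12, M+R=12
member 0 (0-1): L=3.4103, (cx,cy)=(0.4744,0.8803)
member 1 (0-2): L=3.6710, (cx,cy)=(1.0000,0.0000)
member 2 (1-2): L=3.6369, (cx,cy)=(0.5645,-0.8254)
member 3 (1-3): L=3.7481, (cx,cy)=(0.9997,0.0240)
member 4 (2-3): L=3.5256, (cx,cy)=(0.4805,0.8770)
member 5 (2-4): L=3.3920, (cx,cy)=(1.0000,0.0000)
member 6 (3-4): L=3.5276, (cx,cy)=(0.4814,-0.8765)
member 7 (3-5): L=3.3405, (cx,cy)=(0.9983,-0.0575)
member 8 (4-5): L=3.3301, (cx,cy)=(0.4916,0.8708)
solve A·x = −loads:
  F[0-1] = -1951.1774 N (compression)
  F[0-2] = +1207.0752 N (tension)
  F[1-2] = -1052.7853 N (compression)
  F[1-3] = -200.4793 N (compression)
  F[2-3] = +990.8792 N (tension)
  F[2-4] = +136.6830 N (tension)
  F[3-4] = -1036.8142 N (compression)
  F[3-5] = +776.0333 N (tension)
  F[4-5] = -737.2067 N (compression)
  Rx@0 = -281.3400 N
  Ry@0 = +1717.5878 N
  Ry@4 = +1550.7822 N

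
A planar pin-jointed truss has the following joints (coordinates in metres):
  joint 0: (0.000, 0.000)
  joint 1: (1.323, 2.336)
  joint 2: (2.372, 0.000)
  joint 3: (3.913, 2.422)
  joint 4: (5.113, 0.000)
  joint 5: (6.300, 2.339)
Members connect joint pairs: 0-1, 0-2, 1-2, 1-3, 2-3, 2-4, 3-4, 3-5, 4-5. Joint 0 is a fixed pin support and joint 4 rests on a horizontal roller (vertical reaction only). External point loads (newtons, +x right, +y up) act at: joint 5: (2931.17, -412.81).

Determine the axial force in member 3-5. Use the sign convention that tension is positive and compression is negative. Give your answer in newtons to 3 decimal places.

3088.070

N=6 nodes, M=9 members, R=3 reactions → 2N=12, M+R=12
member 0 (0-1): L=2.6846, (cx,cy)=(0.4928,0.8701)
member 1 (0-2): L=2.3720, (cx,cy)=(1.0000,0.0000)
member 2 (1-2): L=2.5607, (cx,cy)=(0.4097,-0.9122)
member 3 (1-3): L=2.5914, (cx,cy)=(0.9994,0.0332)
member 4 (2-3): L=2.8707, (cx,cy)=(0.5368,0.8437)
member 5 (2-4): L=2.7410, (cx,cy)=(1.0000,0.0000)
member 6 (3-4): L=2.7030, (cx,cy)=(0.4440,-0.8960)
member 7 (3-5): L=2.3884, (cx,cy)=(0.9994,-0.0348)
member 8 (4-5): L=2.6230, (cx,cy)=(0.4525,0.8917)
solve A·x = −loads:
  F[0-1] = +1651.1520 N (tension)
  F[0-2] = +2117.4727 N (tension)
  F[1-2] = -1522.6239 N (compression)
  F[1-3] = +1438.2325 N (tension)
  F[2-3] = +1646.3140 N (tension)
  F[2-4] = +609.9754 N (tension)
  F[3-4] = -1723.1698 N (compression)
  F[3-5] = +3088.0696 N (tension)
  F[4-5] = -342.5849 N (compression)
  Rx@0 = -2931.1700 N
  Ry@0 = -1436.7323 N
  Ry@4 = +1849.5423 N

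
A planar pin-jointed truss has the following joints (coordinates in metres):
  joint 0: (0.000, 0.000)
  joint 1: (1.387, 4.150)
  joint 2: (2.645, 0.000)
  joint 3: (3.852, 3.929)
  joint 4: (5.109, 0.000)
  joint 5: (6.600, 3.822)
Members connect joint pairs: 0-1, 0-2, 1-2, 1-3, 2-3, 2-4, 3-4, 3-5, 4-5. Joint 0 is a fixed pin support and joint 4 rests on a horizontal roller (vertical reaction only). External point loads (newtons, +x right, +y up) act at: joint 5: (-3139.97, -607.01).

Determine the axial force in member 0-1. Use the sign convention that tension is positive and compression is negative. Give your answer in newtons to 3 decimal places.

N=6 nodes, M=9 members, R=3 reactions → 2N=12, M+R=12
member 0 (0-1): L=4.3756, (cx,cy)=(0.3170,0.9484)
member 1 (0-2): L=2.6450, (cx,cy)=(1.0000,0.0000)
member 2 (1-2): L=4.3365, (cx,cy)=(0.2901,-0.9570)
member 3 (1-3): L=2.4749, (cx,cy)=(0.9960,-0.0893)
member 4 (2-3): L=4.1102, (cx,cy)=(0.2937,0.9559)
member 5 (2-4): L=2.4640, (cx,cy)=(1.0000,0.0000)
member 6 (3-4): L=4.1252, (cx,cy)=(0.3047,-0.9524)
member 7 (3-5): L=2.7501, (cx,cy)=(0.9992,-0.0389)
member 8 (4-5): L=4.1025, (cx,cy)=(0.3634,0.9316)
solve A·x = −loads:
  F[0-1] = -2289.9244 N (compression)
  F[0-2] = -2414.1056 N (compression)
  F[1-2] = +2402.7300 N (tension)
  F[1-3] = -1428.5964 N (compression)
  F[2-3] = -2405.4618 N (compression)
  F[2-4] = -1010.6967 N (compression)
  F[3-4] = +2397.1882 N (tension)
  F[3-5] = -2861.8975 N (compression)
  F[4-5] = -771.0875 N (compression)
  Rx@0 = +3139.9700 N
  Ry@0 = +2171.8366 N
  Ry@4 = -1564.8266 N

-2289.924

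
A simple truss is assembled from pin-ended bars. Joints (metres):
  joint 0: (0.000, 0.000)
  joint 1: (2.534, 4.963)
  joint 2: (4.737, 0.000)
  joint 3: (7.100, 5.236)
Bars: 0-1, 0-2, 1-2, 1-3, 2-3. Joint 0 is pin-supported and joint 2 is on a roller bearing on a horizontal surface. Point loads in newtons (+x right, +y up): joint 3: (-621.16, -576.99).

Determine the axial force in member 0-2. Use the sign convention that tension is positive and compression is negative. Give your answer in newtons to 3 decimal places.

-417.557

N=4 nodes, M=5 members, R=3 reactions → 2N=8, M+R=8
member 0 (0-1): L=5.5725, (cx,cy)=(0.4547,0.8906)
member 1 (0-2): L=4.7370, (cx,cy)=(1.0000,0.0000)
member 2 (1-2): L=5.4300, (cx,cy)=(0.4057,-0.9140)
member 3 (1-3): L=4.5742, (cx,cy)=(0.9982,0.0597)
member 4 (2-3): L=5.7445, (cx,cy)=(0.4113,0.9115)
solve A·x = −loads:
  F[0-1] = -447.7391 N (compression)
  F[0-2] = -417.5575 N (compression)
  F[1-2] = +412.0347 N (tension)
  F[1-3] = -371.4318 N (compression)
  F[2-3] = -608.7056 N (compression)
  Rx@0 = +621.1600 N
  Ry@0 = +398.7685 N
  Ry@2 = +178.2215 N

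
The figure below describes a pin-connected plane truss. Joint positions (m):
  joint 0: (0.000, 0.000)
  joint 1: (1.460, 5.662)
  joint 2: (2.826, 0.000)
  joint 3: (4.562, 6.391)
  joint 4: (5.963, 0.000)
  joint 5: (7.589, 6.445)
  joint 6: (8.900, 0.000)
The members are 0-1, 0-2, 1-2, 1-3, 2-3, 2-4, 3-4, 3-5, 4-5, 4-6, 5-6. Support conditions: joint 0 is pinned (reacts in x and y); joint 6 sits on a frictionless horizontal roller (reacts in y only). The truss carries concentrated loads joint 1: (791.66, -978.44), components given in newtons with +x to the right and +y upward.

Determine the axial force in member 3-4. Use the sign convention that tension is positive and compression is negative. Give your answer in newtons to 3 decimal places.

N=7 nodes, M=11 members, R=3 reactions → 2N=14, M+R=14
member 0 (0-1): L=5.8472, (cx,cy)=(0.2497,0.9683)
member 1 (0-2): L=2.8260, (cx,cy)=(1.0000,0.0000)
member 2 (1-2): L=5.8244, (cx,cy)=(0.2345,-0.9721)
member 3 (1-3): L=3.1865, (cx,cy)=(0.9735,0.2288)
member 4 (2-3): L=6.6226, (cx,cy)=(0.2621,0.9650)
member 5 (2-4): L=3.1370, (cx,cy)=(1.0000,0.0000)
member 6 (3-4): L=6.5428, (cx,cy)=(0.2141,-0.9768)
member 7 (3-5): L=3.0275, (cx,cy)=(0.9998,0.0178)
member 8 (4-5): L=6.6469, (cx,cy)=(0.2446,0.9696)
member 9 (4-6): L=2.9370, (cx,cy)=(1.0000,0.0000)
member 10 (5-6): L=6.5770, (cx,cy)=(0.1993,-0.9799)
solve A·x = −loads:
  F[0-1] = -324.5746 N (compression)
  F[0-2] = +872.7036 N (tension)
  F[1-2] = -846.2016 N (compression)
  F[1-3] = -692.6140 N (compression)
  F[2-3] = +852.4076 N (tension)
  F[2-4] = +450.8005 N (tension)
  F[3-4] = -685.4691 N (compression)
  F[3-5] = -304.0695 N (compression)
  F[4-5] = +690.5500 N (tension)
  F[4-6] = +135.0963 N (tension)
  F[5-6] = -677.7472 N (compression)
  Rx@0 = -791.6600 N
  Ry@0 = +314.2938 N
  Ry@6 = +664.1462 N

-685.469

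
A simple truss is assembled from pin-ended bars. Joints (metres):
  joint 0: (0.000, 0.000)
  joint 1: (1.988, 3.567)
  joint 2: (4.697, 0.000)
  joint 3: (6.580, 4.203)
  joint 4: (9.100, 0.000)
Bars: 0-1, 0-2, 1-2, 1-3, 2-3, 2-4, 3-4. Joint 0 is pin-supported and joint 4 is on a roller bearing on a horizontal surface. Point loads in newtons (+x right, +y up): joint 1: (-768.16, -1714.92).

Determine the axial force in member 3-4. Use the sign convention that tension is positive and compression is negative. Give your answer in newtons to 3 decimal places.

-85.748

N=5 nodes, M=7 members, R=3 reactions → 2N=10, M+R=10
member 0 (0-1): L=4.0836, (cx,cy)=(0.4868,0.8735)
member 1 (0-2): L=4.6970, (cx,cy)=(1.0000,0.0000)
member 2 (1-2): L=4.4791, (cx,cy)=(0.6048,-0.7964)
member 3 (1-3): L=4.6358, (cx,cy)=(0.9905,0.1372)
member 4 (2-3): L=4.6055, (cx,cy)=(0.4089,0.9126)
member 5 (2-4): L=4.4030, (cx,cy)=(1.0000,0.0000)
member 6 (3-4): L=4.9006, (cx,cy)=(0.5142,-0.8577)
solve A·x = −loads:
  F[0-1] = -1879.0858 N (compression)
  F[0-2] = +146.6309 N (tension)
  F[1-2] = -106.6322 N (compression)
  F[1-3] = -82.9226 N (compression)
  F[2-3] = +93.0514 N (tension)
  F[2-4] = +44.0938 N (tension)
  F[3-4] = -85.7480 N (compression)
  Rx@0 = +768.1600 N
  Ry@0 = +1641.3778 N
  Ry@4 = +73.5422 N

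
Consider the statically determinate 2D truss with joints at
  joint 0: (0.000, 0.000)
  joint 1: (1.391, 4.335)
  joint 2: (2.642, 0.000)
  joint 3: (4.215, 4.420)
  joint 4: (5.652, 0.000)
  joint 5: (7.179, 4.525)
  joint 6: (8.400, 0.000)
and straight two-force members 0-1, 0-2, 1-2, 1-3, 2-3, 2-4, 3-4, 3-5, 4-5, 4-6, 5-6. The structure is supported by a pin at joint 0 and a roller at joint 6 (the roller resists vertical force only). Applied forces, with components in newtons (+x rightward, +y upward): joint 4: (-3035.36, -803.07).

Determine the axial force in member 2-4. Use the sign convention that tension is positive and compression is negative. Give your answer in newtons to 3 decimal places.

-2784.826

N=7 nodes, M=11 members, R=3 reactions → 2N=14, M+R=14
member 0 (0-1): L=4.5527, (cx,cy)=(0.3055,0.9522)
member 1 (0-2): L=2.6420, (cx,cy)=(1.0000,0.0000)
member 2 (1-2): L=4.5119, (cx,cy)=(0.2773,-0.9608)
member 3 (1-3): L=2.8253, (cx,cy)=(0.9995,0.0301)
member 4 (2-3): L=4.6916, (cx,cy)=(0.3353,0.9421)
member 5 (2-4): L=3.0100, (cx,cy)=(1.0000,0.0000)
member 6 (3-4): L=4.6477, (cx,cy)=(0.3092,-0.9510)
member 7 (3-5): L=2.9659, (cx,cy)=(0.9994,0.0354)
member 8 (4-5): L=4.7757, (cx,cy)=(0.3197,0.9475)
member 9 (4-6): L=2.7480, (cx,cy)=(1.0000,0.0000)
member 10 (5-6): L=4.6868, (cx,cy)=(0.2605,-0.9655)
solve A·x = −loads:
  F[0-1] = -275.9123 N (compression)
  F[0-2] = -2951.0597 N (compression)
  F[1-2] = +268.4665 N (tension)
  F[1-3] = -158.8090 N (compression)
  F[2-3] = -273.7883 N (compression)
  F[2-4] = -2784.8263 N (compression)
  F[3-4] = +263.8828 N (tension)
  F[3-5] = -332.3302 N (compression)
  F[4-5] = +582.7065 N (tension)
  F[4-6] = +145.8053 N (tension)
  F[5-6] = -559.6774 N (compression)
  Rx@0 = +3035.3600 N
  Ry@0 = +262.7186 N
  Ry@6 = +540.3514 N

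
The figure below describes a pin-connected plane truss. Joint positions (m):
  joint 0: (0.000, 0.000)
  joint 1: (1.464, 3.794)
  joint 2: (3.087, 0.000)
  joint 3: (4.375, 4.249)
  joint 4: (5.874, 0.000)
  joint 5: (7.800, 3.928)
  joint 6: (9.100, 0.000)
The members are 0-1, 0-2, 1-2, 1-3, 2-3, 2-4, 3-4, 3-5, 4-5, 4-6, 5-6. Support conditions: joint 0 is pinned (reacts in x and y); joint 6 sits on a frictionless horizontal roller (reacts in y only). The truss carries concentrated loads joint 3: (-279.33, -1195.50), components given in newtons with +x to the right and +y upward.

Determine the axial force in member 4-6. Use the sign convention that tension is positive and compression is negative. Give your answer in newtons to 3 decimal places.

N=7 nodes, M=11 members, R=3 reactions → 2N=14, M+R=14
member 0 (0-1): L=4.0667, (cx,cy)=(0.3600,0.9330)
member 1 (0-2): L=3.0870, (cx,cy)=(1.0000,0.0000)
member 2 (1-2): L=4.1266, (cx,cy)=(0.3933,-0.9194)
member 3 (1-3): L=2.9463, (cx,cy)=(0.9880,0.1544)
member 4 (2-3): L=4.4399, (cx,cy)=(0.2901,0.9570)
member 5 (2-4): L=2.7870, (cx,cy)=(1.0000,0.0000)
member 6 (3-4): L=4.5057, (cx,cy)=(0.3327,-0.9430)
member 7 (3-5): L=3.4400, (cx,cy)=(0.9956,-0.0933)
member 8 (4-5): L=4.3748, (cx,cy)=(0.4403,0.8979)
member 9 (4-6): L=3.2260, (cx,cy)=(1.0000,0.0000)
member 10 (5-6): L=4.1375, (cx,cy)=(0.3142,-0.9494)
solve A·x = −loads:
  F[0-1] = -805.1496 N (compression)
  F[0-2] = +10.5243 N (tension)
  F[1-2] = +719.6176 N (tension)
  F[1-3] = -579.8393 N (compression)
  F[2-3] = -691.3518 N (compression)
  F[2-4] = +494.1111 N (tension)
  F[3-4] = -436.5001 N (compression)
  F[3-5] = -350.4198 N (compression)
  F[4-5] = +458.4549 N (tension)
  F[4-6] = +147.0555 N (tension)
  F[5-6] = -468.0364 N (compression)
  Rx@0 = +279.3300 N
  Ry@0 = +751.1660 N
  Ry@6 = +444.3340 N

147.056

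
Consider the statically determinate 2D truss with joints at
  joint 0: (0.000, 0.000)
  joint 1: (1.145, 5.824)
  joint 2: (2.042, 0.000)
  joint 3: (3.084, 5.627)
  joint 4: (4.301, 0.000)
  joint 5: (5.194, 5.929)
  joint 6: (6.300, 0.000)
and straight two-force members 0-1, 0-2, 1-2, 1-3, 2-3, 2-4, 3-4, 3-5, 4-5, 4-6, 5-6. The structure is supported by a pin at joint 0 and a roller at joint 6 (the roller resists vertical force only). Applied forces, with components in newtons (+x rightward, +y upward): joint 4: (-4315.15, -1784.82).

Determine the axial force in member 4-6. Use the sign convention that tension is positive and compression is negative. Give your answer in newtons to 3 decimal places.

N=7 nodes, M=11 members, R=3 reactions → 2N=14, M+R=14
member 0 (0-1): L=5.9355, (cx,cy)=(0.1929,0.9812)
member 1 (0-2): L=2.0420, (cx,cy)=(1.0000,0.0000)
member 2 (1-2): L=5.8927, (cx,cy)=(0.1522,-0.9883)
member 3 (1-3): L=1.9490, (cx,cy)=(0.9949,-0.1011)
member 4 (2-3): L=5.7227, (cx,cy)=(0.1821,0.9833)
member 5 (2-4): L=2.2590, (cx,cy)=(1.0000,0.0000)
member 6 (3-4): L=5.7571, (cx,cy)=(0.2114,-0.9774)
member 7 (3-5): L=2.1315, (cx,cy)=(0.9899,0.1417)
member 8 (4-5): L=5.9959, (cx,cy)=(0.1489,0.9888)
member 9 (4-6): L=1.9990, (cx,cy)=(1.0000,0.0000)
member 10 (5-6): L=6.0313, (cx,cy)=(0.1834,-0.9830)
solve A·x = −loads:
  F[0-1] = -577.1672 N (compression)
  F[0-2] = -4203.8101 N (compression)
  F[1-2] = +593.7401 N (tension)
  F[1-3] = -202.7592 N (compression)
  F[2-3] = -596.7974 N (compression)
  F[2-4] = -4004.7626 N (compression)
  F[3-4] = +517.9350 N (tension)
  F[3-5] = -424.1532 N (compression)
  F[4-5] = +1293.0106 N (tension)
  F[4-6] = +227.2987 N (tension)
  F[5-6] = -1239.5127 N (compression)
  Rx@0 = +4315.1500 N
  Ry@0 = +566.3262 N
  Ry@6 = +1218.4938 N

227.299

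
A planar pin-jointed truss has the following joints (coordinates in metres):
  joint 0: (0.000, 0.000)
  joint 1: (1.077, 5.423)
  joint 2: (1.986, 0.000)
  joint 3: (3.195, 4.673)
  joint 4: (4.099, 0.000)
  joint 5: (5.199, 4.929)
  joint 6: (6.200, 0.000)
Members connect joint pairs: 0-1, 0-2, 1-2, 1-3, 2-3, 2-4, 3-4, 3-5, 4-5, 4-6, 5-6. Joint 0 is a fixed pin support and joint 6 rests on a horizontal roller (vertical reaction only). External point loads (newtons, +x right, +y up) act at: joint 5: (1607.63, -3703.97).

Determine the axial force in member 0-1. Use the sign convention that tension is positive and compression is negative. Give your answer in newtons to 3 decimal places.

693.335

N=7 nodes, M=11 members, R=3 reactions → 2N=14, M+R=14
member 0 (0-1): L=5.5289, (cx,cy)=(0.1948,0.9808)
member 1 (0-2): L=1.9860, (cx,cy)=(1.0000,0.0000)
member 2 (1-2): L=5.4987, (cx,cy)=(0.1653,-0.9862)
member 3 (1-3): L=2.2469, (cx,cy)=(0.9426,-0.3338)
member 4 (2-3): L=4.8269, (cx,cy)=(0.2505,0.9681)
member 5 (2-4): L=2.1130, (cx,cy)=(1.0000,0.0000)
member 6 (3-4): L=4.7596, (cx,cy)=(0.1899,-0.9818)
member 7 (3-5): L=2.0203, (cx,cy)=(0.9919,0.1267)
member 8 (4-5): L=5.0503, (cx,cy)=(0.2178,0.9760)
member 9 (4-6): L=2.1010, (cx,cy)=(1.0000,0.0000)
member 10 (5-6): L=5.0296, (cx,cy)=(0.1990,-0.9800)
solve A·x = −loads:
  F[0-1] = +693.3354 N (tension)
  F[0-2] = +1472.5723 N (tension)
  F[1-2] = -784.6038 N (compression)
  F[1-3] = +280.8726 N (tension)
  F[2-3] = +799.2870 N (tension)
  F[2-4] = +1142.6670 N (tension)
  F[3-4] = -616.9188 N (compression)
  F[3-5] = +586.8653 N (tension)
  F[4-5] = +620.5891 N (tension)
  F[4-6] = +890.3242 N (tension)
  F[5-6] = -4473.5157 N (compression)
  Rx@0 = -1607.6300 N
  Ry@0 = -680.0539 N
  Ry@6 = +4384.0239 N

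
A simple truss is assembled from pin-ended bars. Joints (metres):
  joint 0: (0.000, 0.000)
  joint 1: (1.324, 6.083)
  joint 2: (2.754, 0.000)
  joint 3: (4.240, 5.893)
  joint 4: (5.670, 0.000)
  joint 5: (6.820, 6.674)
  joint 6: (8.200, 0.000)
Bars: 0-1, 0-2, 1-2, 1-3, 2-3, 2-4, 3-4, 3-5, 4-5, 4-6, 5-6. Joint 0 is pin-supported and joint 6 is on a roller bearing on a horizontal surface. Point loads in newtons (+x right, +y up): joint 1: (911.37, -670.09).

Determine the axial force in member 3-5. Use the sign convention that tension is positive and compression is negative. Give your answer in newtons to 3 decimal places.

-327.723

N=7 nodes, M=11 members, R=3 reactions → 2N=14, M+R=14
member 0 (0-1): L=6.2254, (cx,cy)=(0.2127,0.9771)
member 1 (0-2): L=2.7540, (cx,cy)=(1.0000,0.0000)
member 2 (1-2): L=6.2488, (cx,cy)=(0.2288,-0.9735)
member 3 (1-3): L=2.9222, (cx,cy)=(0.9979,-0.0650)
member 4 (2-3): L=6.0775, (cx,cy)=(0.2445,0.9696)
member 5 (2-4): L=2.9160, (cx,cy)=(1.0000,0.0000)
member 6 (3-4): L=6.0640, (cx,cy)=(0.2358,-0.9718)
member 7 (3-5): L=2.6956, (cx,cy)=(0.9571,0.2897)
member 8 (4-5): L=6.7724, (cx,cy)=(0.1698,0.9855)
member 9 (4-6): L=2.5300, (cx,cy)=(1.0000,0.0000)
member 10 (5-6): L=6.8152, (cx,cy)=(0.2025,-0.9793)
solve A·x = −loads:
  F[0-1] = +116.8594 N (tension)
  F[0-2] = +886.5168 N (tension)
  F[1-2] = -757.9268 N (compression)
  F[1-3] = -714.5825 N (compression)
  F[2-3] = +760.9099 N (tension)
  F[2-4] = +527.0207 N (tension)
  F[3-4] = -904.7431 N (compression)
  F[3-5] = -327.7233 N (compression)
  F[4-5] = +892.1841 N (tension)
  F[4-6] = +162.1667 N (tension)
  F[5-6] = -800.8663 N (compression)
  Rx@0 = -911.3700 N
  Ry@0 = -114.1860 N
  Ry@6 = +784.2760 N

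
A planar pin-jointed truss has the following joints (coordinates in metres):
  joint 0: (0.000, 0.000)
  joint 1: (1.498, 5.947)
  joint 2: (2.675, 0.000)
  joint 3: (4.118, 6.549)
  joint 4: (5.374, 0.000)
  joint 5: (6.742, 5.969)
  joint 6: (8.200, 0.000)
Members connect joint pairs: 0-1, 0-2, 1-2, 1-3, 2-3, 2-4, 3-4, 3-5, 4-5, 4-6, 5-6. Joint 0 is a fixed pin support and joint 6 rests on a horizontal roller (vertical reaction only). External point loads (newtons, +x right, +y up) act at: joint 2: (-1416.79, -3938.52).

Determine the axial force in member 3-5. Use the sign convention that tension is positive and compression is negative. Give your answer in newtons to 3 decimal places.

N=7 nodes, M=11 members, R=3 reactions → 2N=14, M+R=14
member 0 (0-1): L=6.1328, (cx,cy)=(0.2443,0.9697)
member 1 (0-2): L=2.6750, (cx,cy)=(1.0000,0.0000)
member 2 (1-2): L=6.0624, (cx,cy)=(0.1941,-0.9810)
member 3 (1-3): L=2.6883, (cx,cy)=(0.9746,0.2239)
member 4 (2-3): L=6.7061, (cx,cy)=(0.2152,0.9766)
member 5 (2-4): L=2.6990, (cx,cy)=(1.0000,0.0000)
member 6 (3-4): L=6.6684, (cx,cy)=(0.1884,-0.9821)
member 7 (3-5): L=2.6873, (cx,cy)=(0.9764,-0.2158)
member 8 (4-5): L=6.1238, (cx,cy)=(0.2234,0.9747)
member 9 (4-6): L=2.8260, (cx,cy)=(1.0000,0.0000)
member 10 (5-6): L=6.1445, (cx,cy)=(0.2373,-0.9714)
solve A·x = −loads:
  F[0-1] = -2736.5911 N (compression)
  F[0-2] = -748.3455 N (compression)
  F[1-2] = +2437.7467 N (tension)
  F[1-3] = -1171.4816 N (compression)
  F[2-3] = +1584.2703 N (tension)
  F[2-4] = +800.8312 N (tension)
  F[3-4] = -1177.9329 N (compression)
  F[3-5] = -592.9394 N (compression)
  F[4-5] = +1186.8428 N (tension)
  F[4-6] = +313.8332 N (tension)
  F[5-6] = -1322.5956 N (compression)
  Rx@0 = +1416.7900 N
  Ry@0 = +2653.6979 N
  Ry@6 = +1284.8221 N

-592.939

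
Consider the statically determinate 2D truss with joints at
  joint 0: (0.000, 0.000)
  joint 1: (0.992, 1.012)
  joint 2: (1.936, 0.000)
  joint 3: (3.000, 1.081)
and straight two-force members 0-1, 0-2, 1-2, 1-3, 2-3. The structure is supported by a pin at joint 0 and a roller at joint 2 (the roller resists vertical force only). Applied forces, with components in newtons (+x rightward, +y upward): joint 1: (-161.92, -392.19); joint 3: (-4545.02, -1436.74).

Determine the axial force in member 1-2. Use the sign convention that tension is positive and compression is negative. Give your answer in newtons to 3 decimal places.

2079.339

N=4 nodes, M=5 members, R=3 reactions → 2N=8, M+R=8
member 0 (0-1): L=1.4171, (cx,cy)=(0.7000,0.7141)
member 1 (0-2): L=1.9360, (cx,cy)=(1.0000,0.0000)
member 2 (1-2): L=1.3839, (cx,cy)=(0.6821,-0.7312)
member 3 (1-3): L=2.0092, (cx,cy)=(0.9994,0.0343)
member 4 (2-3): L=1.5168, (cx,cy)=(0.7015,0.7127)
solve A·x = −loads:
  F[0-1] = -2834.2986 N (compression)
  F[0-2] = -2722.8885 N (compression)
  F[1-2] = +2079.3392 N (tension)
  F[1-3] = -3242.3869 N (compression)
  F[2-3] = -1859.7031 N (compression)
  Rx@0 = +4706.9400 N
  Ry@0 = +2024.0525 N
  Ry@2 = -195.1225 N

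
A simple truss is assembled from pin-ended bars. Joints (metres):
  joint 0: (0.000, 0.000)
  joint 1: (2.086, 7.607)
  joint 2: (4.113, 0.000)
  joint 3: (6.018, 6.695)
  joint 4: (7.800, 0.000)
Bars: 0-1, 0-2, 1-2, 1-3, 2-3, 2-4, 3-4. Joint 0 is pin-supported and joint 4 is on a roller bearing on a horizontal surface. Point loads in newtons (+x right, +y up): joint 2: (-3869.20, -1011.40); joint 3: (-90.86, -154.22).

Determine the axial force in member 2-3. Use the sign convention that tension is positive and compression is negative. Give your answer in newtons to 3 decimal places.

N=5 nodes, M=7 members, R=3 reactions → 2N=10, M+R=10
member 0 (0-1): L=7.8878, (cx,cy)=(0.2645,0.9644)
member 1 (0-2): L=4.1130, (cx,cy)=(1.0000,0.0000)
member 2 (1-2): L=7.8724, (cx,cy)=(0.2575,-0.9663)
member 3 (1-3): L=4.0364, (cx,cy)=(0.9741,-0.2259)
member 4 (2-3): L=6.9608, (cx,cy)=(0.2737,0.9618)
member 5 (2-4): L=3.6870, (cx,cy)=(1.0000,0.0000)
member 6 (3-4): L=6.9281, (cx,cy)=(0.2572,-0.9664)
solve A·x = −loads:
  F[0-1] = -613.1317 N (compression)
  F[0-2] = -3797.9124 N (compression)
  F[1-2] = +693.7321 N (tension)
  F[1-3] = -349.8166 N (compression)
  F[2-3] = +354.5961 N (tension)
  F[2-4] = +152.8654 N (tension)
  F[3-4] = -594.3134 N (compression)
  Rx@0 = +3960.0600 N
  Ry@0 = +591.3025 N
  Ry@4 = +574.3175 N

354.596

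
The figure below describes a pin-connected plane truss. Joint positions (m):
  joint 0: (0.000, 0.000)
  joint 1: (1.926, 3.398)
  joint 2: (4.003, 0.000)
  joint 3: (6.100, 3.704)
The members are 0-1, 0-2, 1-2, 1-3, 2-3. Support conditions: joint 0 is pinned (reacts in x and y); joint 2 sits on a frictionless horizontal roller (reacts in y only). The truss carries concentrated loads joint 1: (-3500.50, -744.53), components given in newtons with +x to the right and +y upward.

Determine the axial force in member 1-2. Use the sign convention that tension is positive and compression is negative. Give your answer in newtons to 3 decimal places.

N=4 nodes, M=5 members, R=3 reactions → 2N=8, M+R=8
member 0 (0-1): L=3.9059, (cx,cy)=(0.4931,0.8700)
member 1 (0-2): L=4.0030, (cx,cy)=(1.0000,0.0000)
member 2 (1-2): L=3.9825, (cx,cy)=(0.5215,-0.8532)
member 3 (1-3): L=4.1852, (cx,cy)=(0.9973,0.0731)
member 4 (2-3): L=4.2564, (cx,cy)=(0.4927,0.8702)
solve A·x = −loads:
  F[0-1] = -3859.6159 N (compression)
  F[0-2] = -1597.3118 N (compression)
  F[1-2] = +3062.7345 N (tension)
  F[1-3] = +0.0000 N (tension)
  F[2-3] = -0.0000 N (compression)
  Rx@0 = +3500.5000 N
  Ry@0 = +3357.7536 N
  Ry@2 = -2613.2236 N

3062.735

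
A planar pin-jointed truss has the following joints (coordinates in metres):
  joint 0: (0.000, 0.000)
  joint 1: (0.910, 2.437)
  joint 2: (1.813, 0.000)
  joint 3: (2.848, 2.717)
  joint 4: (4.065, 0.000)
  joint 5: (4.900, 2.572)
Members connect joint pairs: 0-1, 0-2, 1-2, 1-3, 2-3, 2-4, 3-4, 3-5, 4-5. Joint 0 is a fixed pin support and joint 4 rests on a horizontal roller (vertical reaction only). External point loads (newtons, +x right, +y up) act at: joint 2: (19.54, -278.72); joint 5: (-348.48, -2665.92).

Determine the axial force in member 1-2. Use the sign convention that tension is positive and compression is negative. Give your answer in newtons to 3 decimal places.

-165.396

N=6 nodes, M=9 members, R=3 reactions → 2N=12, M+R=12
member 0 (0-1): L=2.6014, (cx,cy)=(0.3498,0.9368)
member 1 (0-2): L=1.8130, (cx,cy)=(1.0000,0.0000)
member 2 (1-2): L=2.5989, (cx,cy)=(0.3475,-0.9377)
member 3 (1-3): L=1.9581, (cx,cy)=(0.9897,0.1430)
member 4 (2-3): L=2.9075, (cx,cy)=(0.3560,0.9345)
member 5 (2-4): L=2.2520, (cx,cy)=(1.0000,0.0000)
member 6 (3-4): L=2.9771, (cx,cy)=(0.4088,-0.9126)
member 7 (3-5): L=2.0571, (cx,cy)=(0.9975,-0.0705)
member 8 (4-5): L=2.7041, (cx,cy)=(0.3088,0.9511)
solve A·x = −loads:
  F[0-1] = +184.3605 N (tension)
  F[0-2] = -393.4325 N (compression)
  F[1-2] = -165.3962 N (compression)
  F[1-3] = +123.2261 N (tension)
  F[2-3] = +464.2213 N (tension)
  F[2-4] = -635.6937 N (compression)
  F[3-4] = -533.7828 N (compression)
  F[3-5] = +506.6768 N (tension)
  F[4-5] = -2765.3431 N (compression)
  Rx@0 = +328.9400 N
  Ry@0 = -172.7122 N
  Ry@4 = +3117.3522 N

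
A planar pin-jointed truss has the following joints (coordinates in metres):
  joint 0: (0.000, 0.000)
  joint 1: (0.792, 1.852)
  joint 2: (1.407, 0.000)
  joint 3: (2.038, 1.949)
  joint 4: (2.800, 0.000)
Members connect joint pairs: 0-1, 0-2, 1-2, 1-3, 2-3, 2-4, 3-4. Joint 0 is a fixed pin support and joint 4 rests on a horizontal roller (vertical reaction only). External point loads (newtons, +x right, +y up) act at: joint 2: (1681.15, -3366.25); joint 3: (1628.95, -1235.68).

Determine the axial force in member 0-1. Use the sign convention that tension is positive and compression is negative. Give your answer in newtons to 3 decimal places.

-953.964

N=5 nodes, M=7 members, R=3 reactions → 2N=10, M+R=10
member 0 (0-1): L=2.0142, (cx,cy)=(0.3932,0.9195)
member 1 (0-2): L=1.4070, (cx,cy)=(1.0000,0.0000)
member 2 (1-2): L=1.9514, (cx,cy)=(0.3152,-0.9490)
member 3 (1-3): L=1.2498, (cx,cy)=(0.9970,0.0776)
member 4 (2-3): L=2.0486, (cx,cy)=(0.3080,0.9514)
member 5 (2-4): L=1.3930, (cx,cy)=(1.0000,0.0000)
member 6 (3-4): L=2.0927, (cx,cy)=(0.3641,-0.9313)
solve A·x = −loads:
  F[0-1] = -953.9644 N (compression)
  F[0-2] = +3685.1989 N (tension)
  F[1-2] = +870.9382 N (tension)
  F[1-3] = -651.5418 N (compression)
  F[2-3] = +2669.4799 N (tension)
  F[2-4] = +1456.2859 N (tension)
  F[3-4] = -3999.3673 N (compression)
  Rx@0 = -3310.1000 N
  Ry@0 = +877.1253 N
  Ry@4 = +3724.8047 N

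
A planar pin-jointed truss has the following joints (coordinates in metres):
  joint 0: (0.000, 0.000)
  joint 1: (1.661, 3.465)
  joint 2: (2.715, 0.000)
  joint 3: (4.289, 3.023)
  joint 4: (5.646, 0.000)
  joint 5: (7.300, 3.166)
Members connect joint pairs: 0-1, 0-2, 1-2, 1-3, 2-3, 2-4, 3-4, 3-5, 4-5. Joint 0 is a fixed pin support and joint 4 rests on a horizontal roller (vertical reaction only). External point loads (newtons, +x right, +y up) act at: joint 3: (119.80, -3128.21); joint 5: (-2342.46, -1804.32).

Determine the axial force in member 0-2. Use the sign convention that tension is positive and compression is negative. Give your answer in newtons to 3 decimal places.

-1516.712

N=6 nodes, M=9 members, R=3 reactions → 2N=12, M+R=12
member 0 (0-1): L=3.8425, (cx,cy)=(0.4323,0.9017)
member 1 (0-2): L=2.7150, (cx,cy)=(1.0000,0.0000)
member 2 (1-2): L=3.6218, (cx,cy)=(0.2910,-0.9567)
member 3 (1-3): L=2.6649, (cx,cy)=(0.9861,-0.1659)
member 4 (2-3): L=3.4082, (cx,cy)=(0.4618,0.8870)
member 5 (2-4): L=2.9310, (cx,cy)=(1.0000,0.0000)
member 6 (3-4): L=3.3136, (cx,cy)=(0.4095,-0.9123)
member 7 (3-5): L=3.0144, (cx,cy)=(0.9989,0.0474)
member 8 (4-5): L=3.5720, (cx,cy)=(0.4630,0.8863)
solve A·x = −loads:
  F[0-1] = -1633.1339 N (compression)
  F[0-2] = -1516.7123 N (compression)
  F[1-2] = +1753.0902 N (tension)
  F[1-3] = -1233.2106 N (compression)
  F[2-3] = -1890.9418 N (compression)
  F[2-4] = -133.2481 N (compression)
  F[3-4] = -1889.4134 N (compression)
  F[3-5] = -1437.0701 N (compression)
  F[4-5] = -1958.7927 N (compression)
  Rx@0 = +2222.6600 N
  Ry@0 = +1472.6724 N
  Ry@4 = +3459.8576 N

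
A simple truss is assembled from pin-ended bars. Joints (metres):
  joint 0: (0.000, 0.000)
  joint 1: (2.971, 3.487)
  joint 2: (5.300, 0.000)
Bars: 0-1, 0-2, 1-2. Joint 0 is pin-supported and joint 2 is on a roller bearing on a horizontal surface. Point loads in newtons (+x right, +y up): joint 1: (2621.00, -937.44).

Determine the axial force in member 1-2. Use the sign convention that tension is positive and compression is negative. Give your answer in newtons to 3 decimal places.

-2705.616

N=3 nodes, M=3 members, R=3 reactions → 2N=6, M+R=6
member 0 (0-1): L=4.5810, (cx,cy)=(0.6485,0.7612)
member 1 (0-2): L=5.3000, (cx,cy)=(1.0000,0.0000)
member 2 (1-2): L=4.1933, (cx,cy)=(0.5554,-0.8316)
solve A·x = −loads:
  F[0-1] = +1724.2680 N (tension)
  F[0-2] = +1502.7408 N (tension)
  F[1-2] = -2705.6159 N (compression)
  Rx@0 = -2621.0000 N
  Ry@0 = -1312.4772 N
  Ry@2 = +2249.9172 N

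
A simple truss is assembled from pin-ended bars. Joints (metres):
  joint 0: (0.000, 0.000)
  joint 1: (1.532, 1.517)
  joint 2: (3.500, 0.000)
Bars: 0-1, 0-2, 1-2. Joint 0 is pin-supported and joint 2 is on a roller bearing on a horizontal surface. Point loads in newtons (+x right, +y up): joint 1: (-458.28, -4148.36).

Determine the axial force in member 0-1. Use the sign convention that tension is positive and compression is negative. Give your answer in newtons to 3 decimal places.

N=3 nodes, M=3 members, R=3 reactions → 2N=6, M+R=6
member 0 (0-1): L=2.1560, (cx,cy)=(0.7106,0.7036)
member 1 (0-2): L=3.5000, (cx,cy)=(1.0000,0.0000)
member 2 (1-2): L=2.4848, (cx,cy)=(0.7920,-0.6105)
solve A·x = −loads:
  F[0-1] = -3597.3918 N (compression)
  F[0-2] = +2097.9435 N (tension)
  F[1-2] = -2648.8845 N (compression)
  Rx@0 = +458.2800 N
  Ry@0 = +2531.1952 N
  Ry@2 = +1617.1648 N

-3597.392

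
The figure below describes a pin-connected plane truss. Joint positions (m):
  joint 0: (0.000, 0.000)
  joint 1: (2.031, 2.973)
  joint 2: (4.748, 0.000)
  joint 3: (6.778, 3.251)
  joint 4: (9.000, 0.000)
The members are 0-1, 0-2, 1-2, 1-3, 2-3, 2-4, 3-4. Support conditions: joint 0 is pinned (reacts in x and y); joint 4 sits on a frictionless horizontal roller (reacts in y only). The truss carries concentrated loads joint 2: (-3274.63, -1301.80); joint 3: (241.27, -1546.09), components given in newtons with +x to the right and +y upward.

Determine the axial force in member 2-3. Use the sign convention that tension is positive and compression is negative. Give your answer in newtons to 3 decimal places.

557.594

N=5 nodes, M=7 members, R=3 reactions → 2N=10, M+R=10
member 0 (0-1): L=3.6005, (cx,cy)=(0.5641,0.8257)
member 1 (0-2): L=4.7480, (cx,cy)=(1.0000,0.0000)
member 2 (1-2): L=4.0275, (cx,cy)=(0.6746,-0.7382)
member 3 (1-3): L=4.7551, (cx,cy)=(0.9983,0.0585)
member 4 (2-3): L=3.8327, (cx,cy)=(0.5296,0.8482)
member 5 (2-4): L=4.2520, (cx,cy)=(1.0000,0.0000)
member 6 (3-4): L=3.9378, (cx,cy)=(0.5643,-0.8256)
solve A·x = −loads:
  F[0-1] = -1101.5758 N (compression)
  F[0-2] = -2411.9761 N (compression)
  F[1-2] = +1122.8231 N (tension)
  F[1-3] = -1381.2149 N (compression)
  F[2-3] = +557.5943 N (tension)
  F[2-4] = +1324.7942 N (tension)
  F[3-4] = -2347.7845 N (compression)
  Rx@0 = +3033.3600 N
  Ry@0 = +909.5885 N
  Ry@4 = +1938.3015 N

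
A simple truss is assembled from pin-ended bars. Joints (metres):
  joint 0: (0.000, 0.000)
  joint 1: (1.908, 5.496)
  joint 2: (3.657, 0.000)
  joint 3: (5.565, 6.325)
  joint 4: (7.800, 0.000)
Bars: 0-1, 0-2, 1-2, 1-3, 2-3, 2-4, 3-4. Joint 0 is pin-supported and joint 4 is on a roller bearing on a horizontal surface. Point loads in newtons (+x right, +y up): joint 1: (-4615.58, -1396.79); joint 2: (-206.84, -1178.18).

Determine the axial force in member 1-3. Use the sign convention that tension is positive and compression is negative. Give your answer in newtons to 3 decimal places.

N=5 nodes, M=7 members, R=3 reactions → 2N=10, M+R=10
member 0 (0-1): L=5.8178, (cx,cy)=(0.3280,0.9447)
member 1 (0-2): L=3.6570, (cx,cy)=(1.0000,0.0000)
member 2 (1-2): L=5.7676, (cx,cy)=(0.3032,-0.9529)
member 3 (1-3): L=3.7498, (cx,cy)=(0.9753,0.2211)
member 4 (2-3): L=6.6065, (cx,cy)=(0.2888,0.9574)
member 5 (2-4): L=4.1430, (cx,cy)=(1.0000,0.0000)
member 6 (3-4): L=6.7083, (cx,cy)=(0.3332,-0.9429)
solve A·x = −loads:
  F[0-1] = -5221.9350 N (compression)
  F[0-2] = -3109.8313 N (compression)
  F[1-2] = +4105.4989 N (tension)
  F[1-3] = +1700.0798 N (tension)
  F[2-3] = -2855.6869 N (compression)
  F[2-4] = -833.2741 N (compression)
  F[3-4] = +2501.0406 N (tension)
  Rx@0 = +4822.4200 N
  Ry@0 = +4933.1172 N
  Ry@4 = -2358.1472 N

1700.080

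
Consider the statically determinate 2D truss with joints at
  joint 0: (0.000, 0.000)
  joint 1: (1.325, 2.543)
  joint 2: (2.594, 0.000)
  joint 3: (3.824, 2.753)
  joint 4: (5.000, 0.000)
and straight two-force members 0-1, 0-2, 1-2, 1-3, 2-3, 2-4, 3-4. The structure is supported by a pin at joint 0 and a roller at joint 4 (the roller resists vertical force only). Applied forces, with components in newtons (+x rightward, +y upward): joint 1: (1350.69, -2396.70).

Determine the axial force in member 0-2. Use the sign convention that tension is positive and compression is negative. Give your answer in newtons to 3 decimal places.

N=5 nodes, M=7 members, R=3 reactions → 2N=10, M+R=10
member 0 (0-1): L=2.8675, (cx,cy)=(0.4621,0.8868)
member 1 (0-2): L=2.5940, (cx,cy)=(1.0000,0.0000)
member 2 (1-2): L=2.8420, (cx,cy)=(0.4465,-0.8948)
member 3 (1-3): L=2.5078, (cx,cy)=(0.9965,0.0837)
member 4 (2-3): L=3.0153, (cx,cy)=(0.4079,0.9130)
member 5 (2-4): L=2.4060, (cx,cy)=(1.0000,0.0000)
member 6 (3-4): L=2.9937, (cx,cy)=(0.3928,-0.9196)
solve A·x = −loads:
  F[0-1] = -1211.7338 N (compression)
  F[0-2] = +1910.6047 N (tension)
  F[1-2] = -1590.3041 N (compression)
  F[1-3] = -1204.7498 N (compression)
  F[2-3] = +1558.5372 N (tension)
  F[2-4] = +564.7561 N (tension)
  F[3-4] = -1437.6585 N (compression)
  Rx@0 = -1350.6900 N
  Ry@0 = +1074.6136 N
  Ry@4 = +1322.0864 N

1910.605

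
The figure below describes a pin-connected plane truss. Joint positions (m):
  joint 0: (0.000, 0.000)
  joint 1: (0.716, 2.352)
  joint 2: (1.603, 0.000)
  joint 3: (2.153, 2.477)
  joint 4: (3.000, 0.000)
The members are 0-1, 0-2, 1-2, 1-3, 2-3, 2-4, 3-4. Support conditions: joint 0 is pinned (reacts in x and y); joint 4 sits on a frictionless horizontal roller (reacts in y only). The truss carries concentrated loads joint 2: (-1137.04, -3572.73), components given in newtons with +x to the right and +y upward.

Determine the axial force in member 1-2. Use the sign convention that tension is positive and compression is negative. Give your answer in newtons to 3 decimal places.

1676.012

N=5 nodes, M=7 members, R=3 reactions → 2N=10, M+R=10
member 0 (0-1): L=2.4586, (cx,cy)=(0.2912,0.9567)
member 1 (0-2): L=1.6030, (cx,cy)=(1.0000,0.0000)
member 2 (1-2): L=2.5137, (cx,cy)=(0.3529,-0.9357)
member 3 (1-3): L=1.4424, (cx,cy)=(0.9962,0.0867)
member 4 (2-3): L=2.5373, (cx,cy)=(0.2168,0.9762)
member 5 (2-4): L=1.3970, (cx,cy)=(1.0000,0.0000)
member 6 (3-4): L=2.6178, (cx,cy)=(0.3236,-0.9462)
solve A·x = −loads:
  F[0-1] = -1739.0833 N (compression)
  F[0-2] = -630.5731 N (compression)
  F[1-2] = +1676.0124 N (tension)
  F[1-3] = -1102.0217 N (compression)
  F[2-3] = +2053.3496 N (tension)
  F[2-4] = +652.7846 N (tension)
  F[3-4] = -2017.5526 N (compression)
  Rx@0 = +1137.0400 N
  Ry@0 = +1663.7013 N
  Ry@4 = +1909.0287 N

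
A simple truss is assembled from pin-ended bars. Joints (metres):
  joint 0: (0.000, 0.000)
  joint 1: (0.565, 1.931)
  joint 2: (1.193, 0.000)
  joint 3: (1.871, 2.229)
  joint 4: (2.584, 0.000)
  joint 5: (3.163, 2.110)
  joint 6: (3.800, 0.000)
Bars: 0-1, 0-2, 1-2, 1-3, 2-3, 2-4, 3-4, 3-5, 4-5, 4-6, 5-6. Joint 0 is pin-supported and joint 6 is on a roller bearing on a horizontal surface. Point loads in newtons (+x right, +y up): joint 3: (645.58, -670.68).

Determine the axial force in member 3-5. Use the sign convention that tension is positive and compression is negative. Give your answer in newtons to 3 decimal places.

N=7 nodes, M=11 members, R=3 reactions → 2N=14, M+R=14
member 0 (0-1): L=2.0120, (cx,cy)=(0.2808,0.9598)
member 1 (0-2): L=1.1930, (cx,cy)=(1.0000,0.0000)
member 2 (1-2): L=2.0306, (cx,cy)=(0.3093,-0.9510)
member 3 (1-3): L=1.3396, (cx,cy)=(0.9749,0.2225)
member 4 (2-3): L=2.3298, (cx,cy)=(0.2910,0.9567)
member 5 (2-4): L=1.3910, (cx,cy)=(1.0000,0.0000)
member 6 (3-4): L=2.3403, (cx,cy)=(0.3047,-0.9525)
member 7 (3-5): L=1.2975, (cx,cy)=(0.9958,-0.0917)
member 8 (4-5): L=2.1880, (cx,cy)=(0.2646,0.9644)
member 9 (4-6): L=1.2160, (cx,cy)=(1.0000,0.0000)
member 10 (5-6): L=2.2041, (cx,cy)=(0.2890,-0.9573)
solve A·x = −loads:
  F[0-1] = +39.8280 N (tension)
  F[0-2] = +634.3955 N (tension)
  F[1-2] = -34.9210 N (compression)
  F[1-3] = +22.5498 N (tension)
  F[2-3] = +34.7111 N (tension)
  F[2-4] = +613.4941 N (tension)
  F[3-4] = -705.7562 N (compression)
  F[3-5] = -400.1599 N (compression)
  F[4-5] = +697.0528 N (tension)
  F[4-6] = +214.0155 N (tension)
  F[5-6] = -740.5061 N (compression)
  Rx@0 = -645.5800 N
  Ry@0 = -38.2253 N
  Ry@6 = +708.9053 N

-400.160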